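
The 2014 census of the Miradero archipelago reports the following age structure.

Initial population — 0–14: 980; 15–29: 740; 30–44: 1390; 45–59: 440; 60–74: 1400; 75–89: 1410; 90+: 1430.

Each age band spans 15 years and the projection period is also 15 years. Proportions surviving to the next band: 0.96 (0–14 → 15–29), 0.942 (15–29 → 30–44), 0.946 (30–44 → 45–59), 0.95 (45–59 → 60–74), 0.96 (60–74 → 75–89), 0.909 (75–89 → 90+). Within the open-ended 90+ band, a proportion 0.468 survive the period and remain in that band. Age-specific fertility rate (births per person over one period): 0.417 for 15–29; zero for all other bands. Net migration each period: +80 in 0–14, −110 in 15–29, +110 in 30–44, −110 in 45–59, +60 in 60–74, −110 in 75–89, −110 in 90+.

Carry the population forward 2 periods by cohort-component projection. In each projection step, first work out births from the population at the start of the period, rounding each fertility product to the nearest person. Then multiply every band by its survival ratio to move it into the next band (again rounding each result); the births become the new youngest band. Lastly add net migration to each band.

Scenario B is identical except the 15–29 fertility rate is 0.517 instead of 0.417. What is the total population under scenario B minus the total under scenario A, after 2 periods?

154

After projecting period 1:
Births: 740 * 0.417 = 309
15–29: 980 * 0.96 = 941
30–44: 740 * 0.942 = 697
45–59: 1390 * 0.946 = 1315
60–74: 440 * 0.95 = 418
75–89: 1400 * 0.96 = 1344
90+: 1410 * 0.909 + 1430 * 0.468 = 1282 + 669 = 1951
Net migration: 0–14 + 80 → 389; 15–29 − 110 → 831; 30–44 + 110 → 807; 45–59 − 110 → 1205; 60–74 + 60 → 478; 75–89 − 110 → 1234; 90+ − 110 → 1841
Population now: 0–14=389, 15–29=831, 30–44=807, 45–59=1205, 60–74=478, 75–89=1234, 90+=1841
After projecting period 2:
Births: 831 * 0.417 = 347
15–29: 389 * 0.96 = 373
30–44: 831 * 0.942 = 783
45–59: 807 * 0.946 = 763
60–74: 1205 * 0.95 = 1145
75–89: 478 * 0.96 = 459
90+: 1234 * 0.909 + 1841 * 0.468 = 1122 + 862 = 1984
Net migration: 0–14 + 80 → 427; 15–29 − 110 → 263; 30–44 + 110 → 893; 45–59 − 110 → 653; 60–74 + 60 → 1205; 75–89 − 110 → 349; 90+ − 110 → 1874
Population now: 0–14=427, 15–29=263, 30–44=893, 45–59=653, 60–74=1205, 75–89=349, 90+=1874
Scenario A total after 2 periods: 5664
Scenario B projection —
After projecting period 1:
Births: 740 * 0.517 = 383
15–29: 980 * 0.96 = 941
30–44: 740 * 0.942 = 697
45–59: 1390 * 0.946 = 1315
60–74: 440 * 0.95 = 418
75–89: 1400 * 0.96 = 1344
90+: 1410 * 0.909 + 1430 * 0.468 = 1282 + 669 = 1951
Net migration: 0–14 + 80 → 463; 15–29 − 110 → 831; 30–44 + 110 → 807; 45–59 − 110 → 1205; 60–74 + 60 → 478; 75–89 − 110 → 1234; 90+ − 110 → 1841
Population now: 0–14=463, 15–29=831, 30–44=807, 45–59=1205, 60–74=478, 75–89=1234, 90+=1841
After projecting period 2:
Births: 831 * 0.517 = 430
15–29: 463 * 0.96 = 444
30–44: 831 * 0.942 = 783
45–59: 807 * 0.946 = 763
60–74: 1205 * 0.95 = 1145
75–89: 478 * 0.96 = 459
90+: 1234 * 0.909 + 1841 * 0.468 = 1122 + 862 = 1984
Net migration: 0–14 + 80 → 510; 15–29 − 110 → 334; 30–44 + 110 → 893; 45–59 − 110 → 653; 60–74 + 60 → 1205; 75–89 − 110 → 349; 90+ − 110 → 1874
Population now: 0–14=510, 15–29=334, 30–44=893, 45–59=653, 60–74=1205, 75–89=349, 90+=1874
Scenario B total after 2 periods: 5818
Difference B − A = 5818 − 5664 = 154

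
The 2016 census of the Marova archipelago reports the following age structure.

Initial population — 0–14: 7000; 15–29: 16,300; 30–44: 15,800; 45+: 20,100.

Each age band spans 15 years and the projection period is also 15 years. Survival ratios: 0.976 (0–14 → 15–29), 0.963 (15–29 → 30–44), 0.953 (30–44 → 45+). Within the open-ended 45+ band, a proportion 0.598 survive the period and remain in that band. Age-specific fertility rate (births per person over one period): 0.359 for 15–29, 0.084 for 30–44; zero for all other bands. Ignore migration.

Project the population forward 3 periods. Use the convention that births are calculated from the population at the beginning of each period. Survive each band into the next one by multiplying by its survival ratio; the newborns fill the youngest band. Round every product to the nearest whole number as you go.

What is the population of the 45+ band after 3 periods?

24898

— Period 1 —
Births: 16300 × 0.359 = 5852, 15800 × 0.084 = 1327 → total 7179
15–29: 7000 × 0.976 = 6832
30–44: 16300 × 0.963 = 15697
45+: 15800 × 0.953 + 20100 × 0.598 = 15057 + 12020 = 27077
→ [7179, 6832, 15697, 27077]
— Period 2 —
Births: 6832 × 0.359 = 2453, 15697 × 0.084 = 1319 → total 3772
15–29: 7179 × 0.976 = 7007
30–44: 6832 × 0.963 = 6579
45+: 15697 × 0.953 + 27077 × 0.598 = 14959 + 16192 = 31151
→ [3772, 7007, 6579, 31151]
— Period 3 —
Births: 7007 × 0.359 = 2516, 6579 × 0.084 = 553 → total 3069
15–29: 3772 × 0.976 = 3681
30–44: 7007 × 0.963 = 6748
45+: 6579 × 0.953 + 31151 × 0.598 = 6270 + 18628 = 24898
→ [3069, 3681, 6748, 24898]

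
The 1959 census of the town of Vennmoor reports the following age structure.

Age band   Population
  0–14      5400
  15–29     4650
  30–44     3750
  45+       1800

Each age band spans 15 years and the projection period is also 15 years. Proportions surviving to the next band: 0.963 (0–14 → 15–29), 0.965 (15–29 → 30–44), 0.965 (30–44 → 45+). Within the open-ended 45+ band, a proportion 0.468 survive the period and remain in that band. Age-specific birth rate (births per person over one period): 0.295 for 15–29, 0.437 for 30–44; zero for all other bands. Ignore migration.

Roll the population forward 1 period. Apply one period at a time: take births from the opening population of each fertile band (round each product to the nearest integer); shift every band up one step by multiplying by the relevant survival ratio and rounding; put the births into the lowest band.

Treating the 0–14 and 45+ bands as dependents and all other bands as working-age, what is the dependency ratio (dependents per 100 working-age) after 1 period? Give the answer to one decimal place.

77.1

— Period 1 —
Births: 4650 × 0.295 = 1372, 3750 × 0.437 = 1639 ⇒ total 3011
15–29: 5400 × 0.963 = 5200
30–44: 4650 × 0.965 = 4487
45+: 3750 × 0.965 + 1800 × 0.468 = 3619 + 842 = 4461
Giving 3011 / 5200 / 4487 / 4461.
Dependents (band 0–14 + band 45+) = 3011 + 4461 = 7472; working-age = 9687; ratio = 7472/9687 × 100 = 77.1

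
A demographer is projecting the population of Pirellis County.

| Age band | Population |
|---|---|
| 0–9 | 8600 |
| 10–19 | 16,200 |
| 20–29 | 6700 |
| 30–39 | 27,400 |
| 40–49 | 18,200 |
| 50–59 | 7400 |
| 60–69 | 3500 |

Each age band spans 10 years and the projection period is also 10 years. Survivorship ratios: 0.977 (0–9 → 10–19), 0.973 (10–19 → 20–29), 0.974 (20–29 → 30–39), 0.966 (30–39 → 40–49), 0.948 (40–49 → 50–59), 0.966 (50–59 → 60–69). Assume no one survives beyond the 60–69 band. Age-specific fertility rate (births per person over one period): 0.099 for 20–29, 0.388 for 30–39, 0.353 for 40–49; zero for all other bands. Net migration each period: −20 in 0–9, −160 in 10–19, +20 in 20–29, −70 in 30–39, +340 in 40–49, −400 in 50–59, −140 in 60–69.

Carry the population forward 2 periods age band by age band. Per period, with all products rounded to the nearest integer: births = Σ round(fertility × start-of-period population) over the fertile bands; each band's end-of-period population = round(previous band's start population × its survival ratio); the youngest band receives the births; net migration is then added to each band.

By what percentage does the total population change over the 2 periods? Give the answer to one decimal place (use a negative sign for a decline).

15.6

Let band 1 be 0–9 through band 7 = 60–69.
— Period 1 —
Births: 6700 × 0.099 = 663  |  27400 × 0.388 = 10631  |  18200 × 0.353 = 6425 — total 17719
Band 2: 8600 × 0.977 = 8402
Band 3: 16200 × 0.973 = 15763
Band 4: 6700 × 0.974 = 6526
Band 5: 27400 × 0.966 = 26468
Band 6: 18200 × 0.948 = 17254
Band 7: 7400 × 0.966 = 7148
Net migration: Band 1 − 20 → 17699; Band 2 − 160 → 8242; Band 3 + 20 → 15783; Band 4 − 70 → 6456; Band 5 + 340 → 26808; Band 6 − 400 → 16854; Band 7 − 140 → 7008
→ [17699, 8242, 15783, 6456, 26808, 16854, 7008]
— Period 2 —
Births: 15783 × 0.099 = 1563  |  6456 × 0.388 = 2505  |  26808 × 0.353 = 9463 — total 13531
Band 2: 17699 × 0.977 = 17292
Band 3: 8242 × 0.973 = 8019
Band 4: 15783 × 0.974 = 15373
Band 5: 6456 × 0.966 = 6236
Band 6: 26808 × 0.948 = 25414
Band 7: 16854 × 0.966 = 16281
Net migration: Band 1 − 20 → 13511; Band 2 − 160 → 17132; Band 3 + 20 → 8039; Band 4 − 70 → 15303; Band 5 + 340 → 6576; Band 6 − 400 → 25014; Band 7 − 140 → 16141
→ [13511, 17132, 8039, 15303, 6576, 25014, 16141]
Total: 88000 → 101716; change = 13716; percentage change = 15.6%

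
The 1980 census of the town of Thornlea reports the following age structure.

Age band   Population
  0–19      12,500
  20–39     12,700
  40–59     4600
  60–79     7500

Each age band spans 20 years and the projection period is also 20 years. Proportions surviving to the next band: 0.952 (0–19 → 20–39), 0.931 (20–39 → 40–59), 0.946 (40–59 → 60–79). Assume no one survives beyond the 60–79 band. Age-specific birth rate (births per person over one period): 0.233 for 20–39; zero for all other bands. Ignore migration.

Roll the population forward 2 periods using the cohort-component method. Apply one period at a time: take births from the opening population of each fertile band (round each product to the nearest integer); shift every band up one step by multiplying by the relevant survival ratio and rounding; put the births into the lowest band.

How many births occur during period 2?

Let group 1 be 0–19 through group 4 = 60–79.
After projecting period 1:
Births: 12700 × 0.233 = 2959
Group 2: 12500 × 0.952 = 11900
Group 3: 12700 × 0.931 = 11824
Group 4: 4600 × 0.946 = 4352
→ [2959, 11900, 11824, 4352]
After projecting period 2:
Births: 11900 × 0.233 = 2773
Group 2: 2959 × 0.952 = 2817
Group 3: 11900 × 0.931 = 11079
Group 4: 11824 × 0.946 = 11186
→ [2773, 2817, 11079, 11186]

2773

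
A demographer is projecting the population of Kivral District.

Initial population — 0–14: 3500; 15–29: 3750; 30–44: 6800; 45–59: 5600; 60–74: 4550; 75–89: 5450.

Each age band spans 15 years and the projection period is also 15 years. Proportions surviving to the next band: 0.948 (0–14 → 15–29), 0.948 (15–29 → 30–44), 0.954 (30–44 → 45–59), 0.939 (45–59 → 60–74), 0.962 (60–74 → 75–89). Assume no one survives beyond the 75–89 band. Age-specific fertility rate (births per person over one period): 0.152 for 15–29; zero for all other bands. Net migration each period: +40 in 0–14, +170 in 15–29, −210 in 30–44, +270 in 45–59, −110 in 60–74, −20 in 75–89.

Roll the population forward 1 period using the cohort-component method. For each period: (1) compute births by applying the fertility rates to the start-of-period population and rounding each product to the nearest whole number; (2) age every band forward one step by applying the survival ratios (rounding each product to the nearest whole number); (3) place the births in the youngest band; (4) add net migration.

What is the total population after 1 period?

23705

Period 1.
Births: 3750 × 0.152 = 570
15–29: 3500 × 0.948 = 3318
30–44: 3750 × 0.948 = 3555
45–59: 6800 × 0.954 = 6487
60–74: 5600 × 0.939 = 5258
75–89: 4550 × 0.962 = 4377
Net migration: 0–14 + 40 → 610; 15–29 + 170 → 3488; 30–44 − 210 → 3345; 45–59 + 270 → 6757; 60–74 − 110 → 5148; 75–89 − 20 → 4357
Giving 610 / 3488 / 3345 / 6757 / 5148 / 4357.
Total after period 1: 610 + 3488 + 3345 + 6757 + 5148 + 4357 = 23705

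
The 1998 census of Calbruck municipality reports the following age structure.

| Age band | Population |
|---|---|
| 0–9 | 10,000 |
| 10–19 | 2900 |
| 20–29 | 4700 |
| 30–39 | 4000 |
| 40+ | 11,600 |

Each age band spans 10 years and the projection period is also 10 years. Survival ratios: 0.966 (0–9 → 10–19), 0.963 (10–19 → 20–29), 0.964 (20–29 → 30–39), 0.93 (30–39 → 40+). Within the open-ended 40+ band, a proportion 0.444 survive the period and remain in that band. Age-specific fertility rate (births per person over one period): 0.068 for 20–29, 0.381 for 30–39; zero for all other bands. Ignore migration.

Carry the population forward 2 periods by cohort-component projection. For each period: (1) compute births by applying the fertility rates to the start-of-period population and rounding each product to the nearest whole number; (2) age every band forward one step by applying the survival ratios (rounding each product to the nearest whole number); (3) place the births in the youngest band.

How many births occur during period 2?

Let group 1 be 0–9 through group 5 = 40+.
After projecting period 1:
Births: 4700 × 0.068 = 320, 4000 × 0.381 = 1524 → total 1844
Group 2: 10000 × 0.966 = 9660
Group 3: 2900 × 0.963 = 2793
Group 4: 4700 × 0.964 = 4531
Group 5: 4000 × 0.93 + 11600 × 0.444 = 3720 + 5150 = 8870
End of period: [1844, 9660, 2793, 4531, 8870]
After projecting period 2:
Births: 2793 × 0.068 = 190, 4531 × 0.381 = 1726 → total 1916
Group 2: 1844 × 0.966 = 1781
Group 3: 9660 × 0.963 = 9303
Group 4: 2793 × 0.964 = 2692
Group 5: 4531 × 0.93 + 8870 × 0.444 = 4214 + 3938 = 8152
End of period: [1916, 1781, 9303, 2692, 8152]

1916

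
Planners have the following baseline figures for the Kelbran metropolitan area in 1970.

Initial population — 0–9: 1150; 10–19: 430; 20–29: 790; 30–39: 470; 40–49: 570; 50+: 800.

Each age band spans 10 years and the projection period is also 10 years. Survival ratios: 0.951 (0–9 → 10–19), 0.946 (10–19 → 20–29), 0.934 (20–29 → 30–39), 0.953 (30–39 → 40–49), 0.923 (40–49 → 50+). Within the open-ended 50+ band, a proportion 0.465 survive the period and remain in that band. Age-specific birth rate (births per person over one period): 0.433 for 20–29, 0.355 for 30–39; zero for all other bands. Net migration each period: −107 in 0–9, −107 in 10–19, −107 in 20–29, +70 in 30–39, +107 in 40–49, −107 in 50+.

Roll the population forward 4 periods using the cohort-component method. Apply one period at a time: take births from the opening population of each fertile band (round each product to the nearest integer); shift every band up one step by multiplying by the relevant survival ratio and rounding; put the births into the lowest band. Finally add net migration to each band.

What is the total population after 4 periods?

2494

— Period 1 —
Births: 790 × 0.433 = 342 ; 470 × 0.355 = 167 → total 509
10–19: 1150 × 0.951 = 1094
20–29: 430 × 0.946 = 407
30–39: 790 × 0.934 = 738
40–49: 470 × 0.953 = 448
50+: 570 × 0.923 + 800 × 0.465 = 526 + 372 = 898
Net migration: 0–9 − 107 → 402; 10–19 − 107 → 987; 20–29 − 107 → 300; 30–39 + 70 → 808; 40–49 + 107 → 555; 50+ − 107 → 791
→ [402, 987, 300, 808, 555, 791]
— Period 2 —
Births: 300 × 0.433 = 130 ; 808 × 0.355 = 287 → total 417
10–19: 402 × 0.951 = 382
20–29: 987 × 0.946 = 934
30–39: 300 × 0.934 = 280
40–49: 808 × 0.953 = 770
50+: 555 × 0.923 + 791 × 0.465 = 512 + 368 = 880
Net migration: 0–9 − 107 → 310; 10–19 − 107 → 275; 20–29 − 107 → 827; 30–39 + 70 → 350; 40–49 + 107 → 877; 50+ − 107 → 773
→ [310, 275, 827, 350, 877, 773]
— Period 3 —
Births: 827 × 0.433 = 358 ; 350 × 0.355 = 124 → total 482
10–19: 310 × 0.951 = 295
20–29: 275 × 0.946 = 260
30–39: 827 × 0.934 = 772
40–49: 350 × 0.953 = 334
50+: 877 × 0.923 + 773 × 0.465 = 809 + 359 = 1168
Net migration: 0–9 − 107 → 375; 10–19 − 107 → 188; 20–29 − 107 → 153; 30–39 + 70 → 842; 40–49 + 107 → 441; 50+ − 107 → 1061
→ [375, 188, 153, 842, 441, 1061]
— Period 4 —
Births: 153 × 0.433 = 66 ; 842 × 0.355 = 299 → total 365
10–19: 375 × 0.951 = 357
20–29: 188 × 0.946 = 178
30–39: 153 × 0.934 = 143
40–49: 842 × 0.953 = 802
50+: 441 × 0.923 + 1061 × 0.465 = 407 + 493 = 900
Net migration: 0–9 − 107 → 258; 10–19 − 107 → 250; 20–29 − 107 → 71; 30–39 + 70 → 213; 40–49 + 107 → 909; 50+ − 107 → 793
→ [258, 250, 71, 213, 909, 793]
Total after period 4: 258 + 250 + 71 + 213 + 909 + 793 = 2494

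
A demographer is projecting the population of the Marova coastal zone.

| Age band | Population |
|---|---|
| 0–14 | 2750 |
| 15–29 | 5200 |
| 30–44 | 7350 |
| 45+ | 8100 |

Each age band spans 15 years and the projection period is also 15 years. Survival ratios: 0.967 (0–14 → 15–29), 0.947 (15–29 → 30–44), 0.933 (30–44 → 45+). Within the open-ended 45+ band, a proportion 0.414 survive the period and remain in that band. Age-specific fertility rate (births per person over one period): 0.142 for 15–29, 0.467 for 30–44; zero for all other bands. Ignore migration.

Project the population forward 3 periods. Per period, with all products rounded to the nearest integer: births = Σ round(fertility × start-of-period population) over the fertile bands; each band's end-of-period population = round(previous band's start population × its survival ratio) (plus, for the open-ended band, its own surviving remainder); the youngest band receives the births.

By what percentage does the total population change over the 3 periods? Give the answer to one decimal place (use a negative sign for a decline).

Period 1.
Births: 5200 × 0.142 = 738, 7350 × 0.467 = 3432 — total 4170
15–29: 2750 × 0.967 = 2659
30–44: 5200 × 0.947 = 4924
45+: 7350 × 0.933 + 8100 × 0.414 = 6858 + 3353 = 10211
End of period: [4170, 2659, 4924, 10211]
Period 2.
Births: 2659 × 0.142 = 378, 4924 × 0.467 = 2300 — total 2678
15–29: 4170 × 0.967 = 4032
30–44: 2659 × 0.947 = 2518
45+: 4924 × 0.933 + 10211 × 0.414 = 4594 + 4227 = 8821
End of period: [2678, 4032, 2518, 8821]
Period 3.
Births: 4032 × 0.142 = 573, 2518 × 0.467 = 1176 — total 1749
15–29: 2678 × 0.967 = 2590
30–44: 4032 × 0.947 = 3818
45+: 2518 × 0.933 + 8821 × 0.414 = 2349 + 3652 = 6001
End of period: [1749, 2590, 3818, 6001]
Total: 23400 → 14158; change = -9242; percentage change = -39.5%

-39.5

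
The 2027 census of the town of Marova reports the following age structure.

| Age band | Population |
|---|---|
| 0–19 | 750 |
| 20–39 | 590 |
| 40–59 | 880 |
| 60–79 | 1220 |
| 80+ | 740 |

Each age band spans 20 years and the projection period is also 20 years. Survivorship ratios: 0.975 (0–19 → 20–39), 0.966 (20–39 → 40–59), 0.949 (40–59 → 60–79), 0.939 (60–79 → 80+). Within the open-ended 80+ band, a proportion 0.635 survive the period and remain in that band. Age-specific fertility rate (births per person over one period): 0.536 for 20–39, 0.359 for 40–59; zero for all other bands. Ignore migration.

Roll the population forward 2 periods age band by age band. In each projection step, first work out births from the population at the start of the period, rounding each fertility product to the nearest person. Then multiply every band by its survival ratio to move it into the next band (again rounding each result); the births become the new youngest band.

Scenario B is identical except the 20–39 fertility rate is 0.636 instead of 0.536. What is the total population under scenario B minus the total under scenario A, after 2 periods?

— Period 1 —
Births: 590 × 0.536 = 316  |  880 × 0.359 = 316 → total 632
20–39: 750 × 0.975 = 731
40–59: 590 × 0.966 = 570
60–79: 880 × 0.949 = 835
80+: 1220 × 0.939 + 740 × 0.635 = 1146 + 470 = 1616
Population now: 0–19=632, 20–39=731, 40–59=570, 60–79=835, 80+=1616
— Period 2 —
Births: 731 × 0.536 = 392  |  570 × 0.359 = 205 → total 597
20–39: 632 × 0.975 = 616
40–59: 731 × 0.966 = 706
60–79: 570 × 0.949 = 541
80+: 835 × 0.939 + 1616 × 0.635 = 784 + 1026 = 1810
Population now: 0–19=597, 20–39=616, 40–59=706, 60–79=541, 80+=1810
Scenario A total after 2 periods: 4270
Scenario B projection —
— Period 1 —
Births: 590 × 0.636 = 375  |  880 × 0.359 = 316 → total 691
20–39: 750 × 0.975 = 731
40–59: 590 × 0.966 = 570
60–79: 880 × 0.949 = 835
80+: 1220 × 0.939 + 740 × 0.635 = 1146 + 470 = 1616
Population now: 0–19=691, 20–39=731, 40–59=570, 60–79=835, 80+=1616
— Period 2 —
Births: 731 × 0.636 = 465  |  570 × 0.359 = 205 → total 670
20–39: 691 × 0.975 = 674
40–59: 731 × 0.966 = 706
60–79: 570 × 0.949 = 541
80+: 835 × 0.939 + 1616 × 0.635 = 784 + 1026 = 1810
Population now: 0–19=670, 20–39=674, 40–59=706, 60–79=541, 80+=1810
Scenario B total after 2 periods: 4401
Difference B − A = 4401 − 4270 = 131

131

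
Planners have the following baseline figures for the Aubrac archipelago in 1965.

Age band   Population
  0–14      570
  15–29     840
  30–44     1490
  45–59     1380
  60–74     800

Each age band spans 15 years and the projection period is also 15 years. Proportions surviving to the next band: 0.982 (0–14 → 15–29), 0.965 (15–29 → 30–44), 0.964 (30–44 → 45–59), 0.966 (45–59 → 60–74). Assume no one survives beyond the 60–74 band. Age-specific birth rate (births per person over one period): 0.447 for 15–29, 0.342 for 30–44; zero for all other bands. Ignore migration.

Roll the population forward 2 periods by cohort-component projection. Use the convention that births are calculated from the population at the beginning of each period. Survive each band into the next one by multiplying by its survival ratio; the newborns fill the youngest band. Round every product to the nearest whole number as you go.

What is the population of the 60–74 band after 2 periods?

[period 1]
Births: 840 × 0.447 = 375  |  1490 × 0.342 = 510 → 885
15–29: 570 × 0.982 = 560
30–44: 840 × 0.965 = 811
45–59: 1490 × 0.964 = 1436
60–74: 1380 × 0.966 = 1333
Population now: 0–14=885, 15–29=560, 30–44=811, 45–59=1436, 60–74=1333
[period 2]
Births: 560 × 0.447 = 250  |  811 × 0.342 = 277 → 527
15–29: 885 × 0.982 = 869
30–44: 560 × 0.965 = 540
45–59: 811 × 0.964 = 782
60–74: 1436 × 0.966 = 1387
Population now: 0–14=527, 15–29=869, 30–44=540, 45–59=782, 60–74=1387

1387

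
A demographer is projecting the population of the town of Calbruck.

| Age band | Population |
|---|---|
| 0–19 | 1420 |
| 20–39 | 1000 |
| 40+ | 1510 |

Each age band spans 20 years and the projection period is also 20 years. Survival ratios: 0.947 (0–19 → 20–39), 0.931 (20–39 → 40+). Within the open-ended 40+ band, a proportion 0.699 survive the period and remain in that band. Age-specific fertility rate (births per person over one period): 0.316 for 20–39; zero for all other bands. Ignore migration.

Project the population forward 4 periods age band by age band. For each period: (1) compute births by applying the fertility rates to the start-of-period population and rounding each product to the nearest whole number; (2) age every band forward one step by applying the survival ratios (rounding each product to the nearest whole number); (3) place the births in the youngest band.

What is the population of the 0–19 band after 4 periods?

127

(Groups numbered youngest = 1 to oldest = 3.)
Period 1:
Births: 1000 × 0.316 = 316
Group 2: 1420 × 0.947 = 1345
Group 3: 1000 × 0.931 + 1510 × 0.699 = 931 + 1055 = 1986
Population now: 0–19=316, 20–39=1345, 40+=1986
Period 2:
Births: 1345 × 0.316 = 425
Group 2: 316 × 0.947 = 299
Group 3: 1345 × 0.931 + 1986 × 0.699 = 1252 + 1388 = 2640
Population now: 0–19=425, 20–39=299, 40+=2640
Period 3:
Births: 299 × 0.316 = 94
Group 2: 425 × 0.947 = 402
Group 3: 299 × 0.931 + 2640 × 0.699 = 278 + 1845 = 2123
Population now: 0–19=94, 20–39=402, 40+=2123
Period 4:
Births: 402 × 0.316 = 127
Group 2: 94 × 0.947 = 89
Group 3: 402 × 0.931 + 2123 × 0.699 = 374 + 1484 = 1858
Population now: 0–19=127, 20–39=89, 40+=1858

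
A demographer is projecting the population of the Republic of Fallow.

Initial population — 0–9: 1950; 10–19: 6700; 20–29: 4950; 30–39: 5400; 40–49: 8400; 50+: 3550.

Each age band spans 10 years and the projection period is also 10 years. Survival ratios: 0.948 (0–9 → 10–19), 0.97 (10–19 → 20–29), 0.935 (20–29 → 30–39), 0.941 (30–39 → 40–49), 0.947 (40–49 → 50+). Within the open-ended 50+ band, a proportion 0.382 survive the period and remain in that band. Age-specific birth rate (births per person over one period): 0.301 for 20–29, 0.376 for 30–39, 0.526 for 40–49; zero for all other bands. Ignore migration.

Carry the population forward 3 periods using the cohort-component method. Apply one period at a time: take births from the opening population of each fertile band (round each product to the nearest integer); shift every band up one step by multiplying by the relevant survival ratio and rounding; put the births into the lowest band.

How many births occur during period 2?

6369

(Bands numbered youngest = 1 to oldest = 6.)
Period 1:
Births: 4950 × 0.301 = 1490 ; 5400 × 0.376 = 2030 ; 8400 × 0.526 = 4418 ⇒ total 7938
Band 2: 1950 × 0.948 = 1849
Band 3: 6700 × 0.97 = 6499
Band 4: 4950 × 0.935 = 4628
Band 5: 5400 × 0.941 = 5081
Band 6: 8400 × 0.947 + 3550 × 0.382 = 7955 + 1356 = 9311
Population now: 0–9=7938, 10–19=1849, 20–29=6499, 30–39=4628, 40–49=5081, 50+=9311
Period 2:
Births: 6499 × 0.301 = 1956 ; 4628 × 0.376 = 1740 ; 5081 × 0.526 = 2673 ⇒ total 6369
Band 2: 7938 × 0.948 = 7525
Band 3: 1849 × 0.97 = 1794
Band 4: 6499 × 0.935 = 6077
Band 5: 4628 × 0.941 = 4355
Band 6: 5081 × 0.947 + 9311 × 0.382 = 4812 + 3557 = 8369
Population now: 0–9=6369, 10–19=7525, 20–29=1794, 30–39=6077, 40–49=4355, 50+=8369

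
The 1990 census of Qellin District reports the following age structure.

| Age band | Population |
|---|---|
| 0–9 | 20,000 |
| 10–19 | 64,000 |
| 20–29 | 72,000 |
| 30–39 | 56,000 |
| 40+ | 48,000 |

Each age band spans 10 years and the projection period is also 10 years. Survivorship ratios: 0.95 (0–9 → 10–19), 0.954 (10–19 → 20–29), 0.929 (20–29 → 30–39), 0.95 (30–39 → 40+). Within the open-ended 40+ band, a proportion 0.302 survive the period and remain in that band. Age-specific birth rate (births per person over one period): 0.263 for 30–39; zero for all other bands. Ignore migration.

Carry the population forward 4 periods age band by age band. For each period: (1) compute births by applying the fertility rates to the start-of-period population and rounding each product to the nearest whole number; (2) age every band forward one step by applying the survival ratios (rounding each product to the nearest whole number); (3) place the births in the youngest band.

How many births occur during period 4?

4429

Numbering the bands 1..5 from youngest to oldest:
Period 1.
Births: 56000 * 0.263 = 14728
Band 2: 20000 * 0.95 = 19000
Band 3: 64000 * 0.954 = 61056
Band 4: 72000 * 0.929 = 66888
Band 5: 56000 * 0.95 + 48000 * 0.302 = 53200 + 14496 = 67696
Giving 14728 / 19000 / 61056 / 66888 / 67696.
Period 2.
Births: 66888 * 0.263 = 17592
Band 2: 14728 * 0.95 = 13992
Band 3: 19000 * 0.954 = 18126
Band 4: 61056 * 0.929 = 56721
Band 5: 66888 * 0.95 + 67696 * 0.302 = 63544 + 20444 = 83988
Giving 17592 / 13992 / 18126 / 56721 / 83988.
Period 3.
Births: 56721 * 0.263 = 14918
Band 2: 17592 * 0.95 = 16712
Band 3: 13992 * 0.954 = 13348
Band 4: 18126 * 0.929 = 16839
Band 5: 56721 * 0.95 + 83988 * 0.302 = 53885 + 25364 = 79249
Giving 14918 / 16712 / 13348 / 16839 / 79249.
Period 4.
Births: 16839 * 0.263 = 4429
Band 2: 14918 * 0.95 = 14172
Band 3: 16712 * 0.954 = 15943
Band 4: 13348 * 0.929 = 12400
Band 5: 16839 * 0.95 + 79249 * 0.302 = 15997 + 23933 = 39930
Giving 4429 / 14172 / 15943 / 12400 / 39930.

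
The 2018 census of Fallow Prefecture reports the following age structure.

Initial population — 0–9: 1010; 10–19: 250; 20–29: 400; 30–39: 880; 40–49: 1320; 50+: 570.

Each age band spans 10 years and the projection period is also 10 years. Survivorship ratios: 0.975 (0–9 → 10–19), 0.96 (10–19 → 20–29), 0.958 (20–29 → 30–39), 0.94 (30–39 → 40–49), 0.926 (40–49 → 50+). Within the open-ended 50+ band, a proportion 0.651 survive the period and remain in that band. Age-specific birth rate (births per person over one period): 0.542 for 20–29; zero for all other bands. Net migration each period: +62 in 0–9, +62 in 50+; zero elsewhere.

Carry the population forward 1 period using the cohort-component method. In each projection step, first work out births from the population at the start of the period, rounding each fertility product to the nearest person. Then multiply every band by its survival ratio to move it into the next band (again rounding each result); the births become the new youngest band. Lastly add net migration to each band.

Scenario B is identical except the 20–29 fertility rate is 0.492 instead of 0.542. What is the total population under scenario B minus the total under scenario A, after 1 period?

(Groups numbered youngest = 1 to oldest = 6.)
After projecting period 1:
Births: 400 × 0.542 = 217
Group 2: 1010 × 0.975 = 985
Group 3: 250 × 0.96 = 240
Group 4: 400 × 0.958 = 383
Group 5: 880 × 0.94 = 827
Group 6: 1320 × 0.926 + 570 × 0.651 = 1222 + 371 = 1593
Net migration: Group 1 + 62 → 279; Group 6 + 62 → 1655
Giving 279 / 985 / 240 / 383 / 827 / 1655.
Scenario A total after 1 period: 4369
Scenario B projection —
After projecting period 1:
Births: 400 × 0.492 = 197
Group 2: 1010 × 0.975 = 985
Group 3: 250 × 0.96 = 240
Group 4: 400 × 0.958 = 383
Group 5: 880 × 0.94 = 827
Group 6: 1320 × 0.926 + 570 × 0.651 = 1222 + 371 = 1593
Net migration: Group 1 + 62 → 259; Group 6 + 62 → 1655
Giving 259 / 985 / 240 / 383 / 827 / 1655.
Scenario B total after 1 period: 4349
Difference B − A = 4349 − 4369 = -20

-20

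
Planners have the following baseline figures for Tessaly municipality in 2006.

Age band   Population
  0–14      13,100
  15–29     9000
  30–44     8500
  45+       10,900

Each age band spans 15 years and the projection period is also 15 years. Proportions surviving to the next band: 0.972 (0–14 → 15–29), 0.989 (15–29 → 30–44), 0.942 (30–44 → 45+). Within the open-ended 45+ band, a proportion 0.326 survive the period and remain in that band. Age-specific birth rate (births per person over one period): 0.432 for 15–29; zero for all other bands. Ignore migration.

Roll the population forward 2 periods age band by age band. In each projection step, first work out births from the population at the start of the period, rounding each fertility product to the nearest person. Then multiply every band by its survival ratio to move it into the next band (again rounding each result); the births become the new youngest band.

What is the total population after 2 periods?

Period 1.
Births: 9000 × 0.432 = 3888
15–29: 13100 × 0.972 = 12733
30–44: 9000 × 0.989 = 8901
45+: 8500 × 0.942 + 10900 × 0.326 = 8007 + 3553 = 11560
→ [3888, 12733, 8901, 11560]
Period 2.
Births: 12733 × 0.432 = 5501
15–29: 3888 × 0.972 = 3779
30–44: 12733 × 0.989 = 12593
45+: 8901 × 0.942 + 11560 × 0.326 = 8385 + 3769 = 12154
→ [5501, 3779, 12593, 12154]
Total after period 2: 5501 + 3779 + 12593 + 12154 = 34027

34027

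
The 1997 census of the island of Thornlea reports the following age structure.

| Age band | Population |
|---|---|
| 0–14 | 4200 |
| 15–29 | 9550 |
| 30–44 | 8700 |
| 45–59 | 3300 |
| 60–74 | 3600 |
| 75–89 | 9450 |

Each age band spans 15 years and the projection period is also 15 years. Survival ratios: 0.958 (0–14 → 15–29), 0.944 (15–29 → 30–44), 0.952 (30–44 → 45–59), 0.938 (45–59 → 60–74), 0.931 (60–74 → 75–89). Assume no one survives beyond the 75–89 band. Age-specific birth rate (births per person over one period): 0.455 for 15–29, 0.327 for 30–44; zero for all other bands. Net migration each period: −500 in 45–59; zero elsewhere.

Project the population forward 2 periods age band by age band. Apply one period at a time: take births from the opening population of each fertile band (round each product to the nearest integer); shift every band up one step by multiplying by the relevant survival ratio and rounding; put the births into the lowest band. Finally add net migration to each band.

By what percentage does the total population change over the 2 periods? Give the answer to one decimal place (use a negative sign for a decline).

Numbering the groups 1..6 from youngest to oldest:
Period 1:
Births: 9550 × 0.455 = 4345 ; 8700 × 0.327 = 2845 → total 7190
Group 2: 4200 × 0.958 = 4024
Group 3: 9550 × 0.944 = 9015
Group 4: 8700 × 0.952 = 8282
Group 5: 3300 × 0.938 = 3095
Group 6: 3600 × 0.931 = 3352
Net migration: Group 4 − 500 → 7782
Population now: 0–14=7190, 15–29=4024, 30–44=9015, 45–59=7782, 60–74=3095, 75–89=3352
Period 2:
Births: 4024 × 0.455 = 1831 ; 9015 × 0.327 = 2948 → total 4779
Group 2: 7190 × 0.958 = 6888
Group 3: 4024 × 0.944 = 3799
Group 4: 9015 × 0.952 = 8582
Group 5: 7782 × 0.938 = 7300
Group 6: 3095 × 0.931 = 2881
Net migration: Group 4 − 500 → 8082
Population now: 0–14=4779, 15–29=6888, 30–44=3799, 45–59=8082, 60–74=7300, 75–89=2881
Total: 38800 → 33729; change = -5071; percentage change = -13.1%

-13.1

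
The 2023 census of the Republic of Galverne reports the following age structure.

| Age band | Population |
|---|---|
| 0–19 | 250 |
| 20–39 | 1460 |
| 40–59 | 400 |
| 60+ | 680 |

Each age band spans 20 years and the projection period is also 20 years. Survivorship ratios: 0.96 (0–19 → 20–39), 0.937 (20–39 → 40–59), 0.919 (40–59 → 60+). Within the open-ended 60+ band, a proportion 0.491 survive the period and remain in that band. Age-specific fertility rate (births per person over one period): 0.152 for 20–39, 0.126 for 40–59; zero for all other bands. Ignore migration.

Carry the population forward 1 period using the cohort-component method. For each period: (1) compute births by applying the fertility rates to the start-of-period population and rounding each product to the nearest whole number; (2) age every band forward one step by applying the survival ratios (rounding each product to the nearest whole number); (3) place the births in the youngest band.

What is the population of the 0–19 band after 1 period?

Let band 1 be 0–19 through band 4 = 60+.
Period 1.
Births: 1460 × 0.152 = 222 ; 400 × 0.126 = 50 — total 272
Band 2: 250 × 0.96 = 240
Band 3: 1460 × 0.937 = 1368
Band 4: 400 × 0.919 + 680 × 0.491 = 368 + 334 = 702
Population now: 0–19=272, 20–39=240, 40–59=1368, 60+=702

272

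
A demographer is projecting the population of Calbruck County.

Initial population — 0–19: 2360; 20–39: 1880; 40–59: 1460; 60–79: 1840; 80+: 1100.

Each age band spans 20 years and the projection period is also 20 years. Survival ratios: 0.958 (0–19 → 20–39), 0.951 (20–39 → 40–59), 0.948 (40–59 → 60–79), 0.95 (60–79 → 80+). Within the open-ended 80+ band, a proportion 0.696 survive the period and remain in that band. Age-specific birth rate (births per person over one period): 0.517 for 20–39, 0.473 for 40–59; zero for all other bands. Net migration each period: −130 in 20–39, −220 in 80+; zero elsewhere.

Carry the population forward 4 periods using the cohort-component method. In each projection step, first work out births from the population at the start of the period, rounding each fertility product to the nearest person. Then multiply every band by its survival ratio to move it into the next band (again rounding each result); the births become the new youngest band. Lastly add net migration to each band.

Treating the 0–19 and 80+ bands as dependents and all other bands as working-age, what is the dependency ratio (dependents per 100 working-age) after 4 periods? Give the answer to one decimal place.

121.2

Numbering the groups 1..5 from youngest to oldest:
[period 1]
Births: 1880 × 0.517 = 972  |  1460 × 0.473 = 691 ⇒ total 1663
Group 2: 2360 × 0.958 = 2261
Group 3: 1880 × 0.951 = 1788
Group 4: 1460 × 0.948 = 1384
Group 5: 1840 × 0.95 + 1100 × 0.696 = 1748 + 766 = 2514
Net migration: Group 2 − 130 → 2131; Group 5 − 220 → 2294
End of period: [1663, 2131, 1788, 1384, 2294]
[period 2]
Births: 2131 × 0.517 = 1102  |  1788 × 0.473 = 846 ⇒ total 1948
Group 2: 1663 × 0.958 = 1593
Group 3: 2131 × 0.951 = 2027
Group 4: 1788 × 0.948 = 1695
Group 5: 1384 × 0.95 + 2294 × 0.696 = 1315 + 1597 = 2912
Net migration: Group 2 − 130 → 1463; Group 5 − 220 → 2692
End of period: [1948, 1463, 2027, 1695, 2692]
[period 3]
Births: 1463 × 0.517 = 756  |  2027 × 0.473 = 959 ⇒ total 1715
Group 2: 1948 × 0.958 = 1866
Group 3: 1463 × 0.951 = 1391
Group 4: 2027 × 0.948 = 1922
Group 5: 1695 × 0.95 + 2692 × 0.696 = 1610 + 1874 = 3484
Net migration: Group 2 − 130 → 1736; Group 5 − 220 → 3264
End of period: [1715, 1736, 1391, 1922, 3264]
[period 4]
Births: 1736 × 0.517 = 898  |  1391 × 0.473 = 658 ⇒ total 1556
Group 2: 1715 × 0.958 = 1643
Group 3: 1736 × 0.951 = 1651
Group 4: 1391 × 0.948 = 1319
Group 5: 1922 × 0.95 + 3264 × 0.696 = 1826 + 2272 = 4098
Net migration: Group 2 − 130 → 1513; Group 5 − 220 → 3878
End of period: [1556, 1513, 1651, 1319, 3878]
Dependents (band 0–19 + band 80+) = 1556 + 3878 = 5434; working-age = 4483; ratio = 5434/4483 × 100 = 121.2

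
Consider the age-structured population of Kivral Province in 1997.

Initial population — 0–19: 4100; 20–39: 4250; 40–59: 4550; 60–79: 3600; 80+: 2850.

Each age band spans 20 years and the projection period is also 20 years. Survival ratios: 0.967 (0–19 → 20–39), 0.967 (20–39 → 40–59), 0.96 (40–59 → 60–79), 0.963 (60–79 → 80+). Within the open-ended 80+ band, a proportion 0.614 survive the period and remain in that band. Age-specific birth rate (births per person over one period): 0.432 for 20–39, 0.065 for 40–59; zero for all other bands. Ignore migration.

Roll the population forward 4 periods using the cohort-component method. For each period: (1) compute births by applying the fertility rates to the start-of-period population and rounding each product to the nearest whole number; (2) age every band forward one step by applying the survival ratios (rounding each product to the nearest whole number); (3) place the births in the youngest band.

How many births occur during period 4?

(Bands numbered youngest = 1 to oldest = 5.)
Period 1:
Births: 4250 × 0.432 = 1836, 4550 × 0.065 = 296 ⇒ total 2132
Band 2: 4100 × 0.967 = 3965
Band 3: 4250 × 0.967 = 4110
Band 4: 4550 × 0.96 = 4368
Band 5: 3600 × 0.963 + 2850 × 0.614 = 3467 + 1750 = 5217
→ [2132, 3965, 4110, 4368, 5217]
Period 2:
Births: 3965 × 0.432 = 1713, 4110 × 0.065 = 267 ⇒ total 1980
Band 2: 2132 × 0.967 = 2062
Band 3: 3965 × 0.967 = 3834
Band 4: 4110 × 0.96 = 3946
Band 5: 4368 × 0.963 + 5217 × 0.614 = 4206 + 3203 = 7409
→ [1980, 2062, 3834, 3946, 7409]
Period 3:
Births: 2062 × 0.432 = 891, 3834 × 0.065 = 249 ⇒ total 1140
Band 2: 1980 × 0.967 = 1915
Band 3: 2062 × 0.967 = 1994
Band 4: 3834 × 0.96 = 3681
Band 5: 3946 × 0.963 + 7409 × 0.614 = 3800 + 4549 = 8349
→ [1140, 1915, 1994, 3681, 8349]
Period 4:
Births: 1915 × 0.432 = 827, 1994 × 0.065 = 130 ⇒ total 957
Band 2: 1140 × 0.967 = 1102
Band 3: 1915 × 0.967 = 1852
Band 4: 1994 × 0.96 = 1914
Band 5: 3681 × 0.963 + 8349 × 0.614 = 3545 + 5126 = 8671
→ [957, 1102, 1852, 1914, 8671]

957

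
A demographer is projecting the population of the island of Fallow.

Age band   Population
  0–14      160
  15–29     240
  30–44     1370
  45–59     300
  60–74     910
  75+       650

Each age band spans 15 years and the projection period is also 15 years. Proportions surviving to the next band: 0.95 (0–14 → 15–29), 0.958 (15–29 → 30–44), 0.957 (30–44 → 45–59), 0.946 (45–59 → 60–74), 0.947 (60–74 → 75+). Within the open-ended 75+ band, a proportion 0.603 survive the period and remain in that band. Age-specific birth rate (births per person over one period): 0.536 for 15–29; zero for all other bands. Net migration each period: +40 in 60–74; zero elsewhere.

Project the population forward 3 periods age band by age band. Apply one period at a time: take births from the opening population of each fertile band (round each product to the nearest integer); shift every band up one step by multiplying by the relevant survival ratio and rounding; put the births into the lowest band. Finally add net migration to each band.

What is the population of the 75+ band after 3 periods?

1853

Call the bands 1 to 6, youngest first.
After projecting period 1:
Births: 240 × 0.536 = 129
Band 2: 160 × 0.95 = 152
Band 3: 240 × 0.958 = 230
Band 4: 1370 × 0.957 = 1311
Band 5: 300 × 0.946 = 284
Band 6: 910 × 0.947 + 650 × 0.603 = 862 + 392 = 1254
Net migration: Band 5 + 40 → 324
Giving 129 / 152 / 230 / 1311 / 324 / 1254.
After projecting period 2:
Births: 152 × 0.536 = 81
Band 2: 129 × 0.95 = 123
Band 3: 152 × 0.958 = 146
Band 4: 230 × 0.957 = 220
Band 5: 1311 × 0.946 = 1240
Band 6: 324 × 0.947 + 1254 × 0.603 = 307 + 756 = 1063
Net migration: Band 5 + 40 → 1280
Giving 81 / 123 / 146 / 220 / 1280 / 1063.
After projecting period 3:
Births: 123 × 0.536 = 66
Band 2: 81 × 0.95 = 77
Band 3: 123 × 0.958 = 118
Band 4: 146 × 0.957 = 140
Band 5: 220 × 0.946 = 208
Band 6: 1280 × 0.947 + 1063 × 0.603 = 1212 + 641 = 1853
Net migration: Band 5 + 40 → 248
Giving 66 / 77 / 118 / 140 / 248 / 1853.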